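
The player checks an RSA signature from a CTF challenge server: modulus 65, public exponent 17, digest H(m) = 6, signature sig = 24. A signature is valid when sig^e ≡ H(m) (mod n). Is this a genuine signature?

sig^2 ≡ 24^2 = 576 ≡ 56
sig^4 ≡ 56^2 = 3136 ≡ 16
sig^8 ≡ 16^2 = 256 ≡ 61
sig^16 ≡ 61^2 = 3721 ≡ 16
17 = 16 + 1, so sig^17 ≡ 16·24 ≡ 59 (mod 65)
The recovered value 59 does not match the digest 6.

forged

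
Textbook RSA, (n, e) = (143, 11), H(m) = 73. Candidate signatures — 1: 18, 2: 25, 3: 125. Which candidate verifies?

Candidate 1: 18^11 mod 143 = 73
  → matches H(m) = 73
Candidate 2: 25^11 mod 143 = 25
Candidate 3: 125^11 mod 143 = 70

1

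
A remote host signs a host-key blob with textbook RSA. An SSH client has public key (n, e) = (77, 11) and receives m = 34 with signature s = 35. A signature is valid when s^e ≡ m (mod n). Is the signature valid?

s^11 mod 77 = 35
s^11 mod 77 = 35, but m = 34.

invalid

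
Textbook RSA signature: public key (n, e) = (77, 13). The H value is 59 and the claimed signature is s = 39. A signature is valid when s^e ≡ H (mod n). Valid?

no

Squares mod 77: s^1≡39, s^2≡58, s^4≡53, s^8≡37
13 = 8 + 4 + 1, so s^13 ≡ 37·53·39 ≡ 18 (mod 77)
s^13 mod 77 = 18, but H = 59.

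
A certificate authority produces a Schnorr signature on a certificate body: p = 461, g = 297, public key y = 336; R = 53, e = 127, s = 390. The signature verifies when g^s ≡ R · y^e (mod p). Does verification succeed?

g^s mod p:
Squares mod 461: 297^1≡297, 297^2≡158, 297^4≡70, 297^8≡290, 297^16≡198, 297^32≡19, 297^64≡361, 297^128≡319, 297^256≡341
390 = 256 + 128 + 4 + 2, so 297^390 ≡ 341·319·70·158 ≡ 68 (mod 461)
R · y^e mod p:
Squares mod 461: 336^1≡336, 336^2≡412, 336^4≡96, 336^8≡457, 336^16≡16, 336^32≡256, 336^64≡74
127 = 64 + 32 + 16 + 8 + 4 + 2 + 1, so 336^127 ≡ 74·256·16·457·96·412·336 ≡ 384 (mod 461)
53·384 = 20352 ≡ 68 (mod 461)
68 ≡ 68 (mod 461); signature holds.

passes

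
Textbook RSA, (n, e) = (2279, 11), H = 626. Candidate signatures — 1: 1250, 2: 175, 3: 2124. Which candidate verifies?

Candidate 1: Squares mod 2279: 1250^1≡1250, 1250^2≡1385, 1250^4≡1586, 1250^8≡1659; 11 = 8 + 2 + 1, so 1250^11 ≡ 1659·1385·1250 ≡ 2094 (mod 2279)
Candidate 2: Squares mod 2279: 175^1≡175, 175^2≡998, 175^4≡81, 175^8≡2003; 11 = 8 + 2 + 1, so 175^11 ≡ 2003·998·175 ≡ 2008 (mod 2279)
Candidate 3: Squares mod 2279: 2124^1≡2124, 2124^2≡1235, 2124^4≡574, 2124^8≡1300; 11 = 8 + 2 + 1, so 2124^11 ≡ 1300·1235·2124 ≡ 626 (mod 2279)
  → matches H = 626

3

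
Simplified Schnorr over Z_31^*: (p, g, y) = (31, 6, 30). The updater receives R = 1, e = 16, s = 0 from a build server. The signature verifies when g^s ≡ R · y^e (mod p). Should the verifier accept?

accept

g^s mod p:
6^0 mod 31 = 1
R · y^e mod p:
Squares mod 31: 30^1≡30, 30^2≡1, 30^4≡1, 30^8≡1, 30^16≡1
30^16 ≡ 1 (mod 31)
1·1 = 1 ≡ 1 (mod 31)
1 ≡ 1 (mod 31); signature holds.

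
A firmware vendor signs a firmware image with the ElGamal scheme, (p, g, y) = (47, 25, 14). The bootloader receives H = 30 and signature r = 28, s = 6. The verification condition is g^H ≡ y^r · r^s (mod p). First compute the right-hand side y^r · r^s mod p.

27

14^2 = 196 ≡ 8
14^4 ≡ 8^2 = 64 ≡ 17
14^8 ≡ 17^2 = 289 ≡ 7
14^16 ≡ 7^2 = 49 ≡ 2
28 = 16 + 8 + 4, so 14^28 ≡ 2·7·17 ≡ 3 (mod 47)
28^2 = 784 ≡ 32
28^4 ≡ 32^2 = 1024 ≡ 37
6 = 4 + 2, so 28^6 ≡ 37·32 ≡ 9 (mod 47)
y^r · r^s ≡ 3·9 = 27 ≡ 27 (mod 47)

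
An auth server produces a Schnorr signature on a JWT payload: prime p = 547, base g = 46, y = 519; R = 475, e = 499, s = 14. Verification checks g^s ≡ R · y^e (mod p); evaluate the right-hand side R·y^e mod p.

46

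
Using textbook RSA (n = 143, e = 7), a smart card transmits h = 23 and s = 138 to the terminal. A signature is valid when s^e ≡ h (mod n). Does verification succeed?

s^2 ≡ 138^2 = 19044 ≡ 25
s^4 ≡ 25^2 = 625 ≡ 53
7 = 4 + 2 + 1, so s^7 ≡ 53·25·138 ≡ 96 (mod 143)
s^7 mod 143 = 96, but h = 23.

fails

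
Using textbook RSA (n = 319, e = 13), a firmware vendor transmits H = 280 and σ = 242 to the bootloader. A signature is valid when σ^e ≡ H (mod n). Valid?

Squares mod 319: σ^1≡242, σ^2≡187, σ^4≡198, σ^8≡286
13 = 8 + 4 + 1, so σ^13 ≡ 286·198·242 ≡ 55 (mod 319)
The recovered value 55 does not match the digest 280.

no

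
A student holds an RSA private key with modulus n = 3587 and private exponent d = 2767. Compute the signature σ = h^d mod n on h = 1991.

3103

h^2 ≡ 1991^2 = 3964081 ≡ 446
h^4 ≡ 446^2 = 198916 ≡ 1631
h^8 ≡ 1631^2 = 2660161 ≡ 2194
h^16 ≡ 2194^2 = 4813636 ≡ 3469
h^32 ≡ 3469^2 = 12033961 ≡ 3163
h^64 ≡ 3163^2 = 10004569 ≡ 426
h^128 ≡ 426^2 = 181476 ≡ 2126
h^256 ≡ 2126^2 = 4519876 ≡ 256
h^512 ≡ 256^2 = 65536 ≡ 970
h^1024 ≡ 970^2 = 940900 ≡ 1106
h^2048 ≡ 1106^2 = 1223236 ≡ 69
2767 = 2048 + 512 + 128 + 64 + 8 + 4 + 2 + 1, so h^2767 ≡ 69·970·2126·426·2194·1631·446·1991 ≡ 3103 (mod 3587)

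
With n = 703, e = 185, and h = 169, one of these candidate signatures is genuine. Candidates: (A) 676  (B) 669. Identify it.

B

Candidate A: 676^2 = 456976 ≡ 26; 676^4 ≡ 26^2 = 676; 676^8 ≡ 676^2 = 456976 ≡ 26; 676^16 ≡ 26^2 = 676; 676^32 ≡ 676^2 = 456976 ≡ 26; 676^64 ≡ 26^2 = 676; 676^128 ≡ 676^2 = 456976 ≡ 26; 185 = 128 + 32 + 16 + 8 + 1, so 676^185 ≡ 26·26·676·26·676 ≡ 26 (mod 703)
Candidate B: 669^2 = 447561 ≡ 453; 669^4 ≡ 453^2 = 205209 ≡ 636; 669^8 ≡ 636^2 = 404496 ≡ 271; 669^16 ≡ 271^2 = 73441 ≡ 329; 669^32 ≡ 329^2 = 108241 ≡ 682; 669^64 ≡ 682^2 = 465124 ≡ 441; 669^128 ≡ 441^2 = 194481 ≡ 453; 185 = 128 + 32 + 16 + 8 + 1, so 669^185 ≡ 453·682·329·271·669 ≡ 169 (mod 703)
  → matches h = 169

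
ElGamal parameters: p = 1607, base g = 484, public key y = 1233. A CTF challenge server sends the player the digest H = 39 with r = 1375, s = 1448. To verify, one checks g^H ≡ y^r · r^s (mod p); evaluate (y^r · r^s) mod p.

121

1233^2 = 1520289 ≡ 67
1233^4 ≡ 67^2 = 4489 ≡ 1275
1233^8 ≡ 1275^2 = 1625625 ≡ 948
1233^16 ≡ 948^2 = 898704 ≡ 391
1233^32 ≡ 391^2 = 152881 ≡ 216
1233^64 ≡ 216^2 = 46656 ≡ 53
1233^128 ≡ 53^2 = 2809 ≡ 1202
1233^256 ≡ 1202^2 = 1444804 ≡ 111
1233^512 ≡ 111^2 = 12321 ≡ 1072
1233^1024 ≡ 1072^2 = 1149184 ≡ 179
1375 = 1024 + 256 + 64 + 16 + 8 + 4 + 2 + 1, so 1233^1375 ≡ 179·111·53·391·948·1275·67·1233 ≡ 1068 (mod 1607)
1375^2 = 1890625 ≡ 793
1375^4 ≡ 793^2 = 628849 ≡ 512
1375^8 ≡ 512^2 = 262144 ≡ 203
1375^16 ≡ 203^2 = 41209 ≡ 1034
1375^32 ≡ 1034^2 = 1069156 ≡ 501
1375^64 ≡ 501^2 = 251001 ≡ 309
1375^128 ≡ 309^2 = 95481 ≡ 668
1375^256 ≡ 668^2 = 446224 ≡ 1085
1375^512 ≡ 1085^2 = 1177225 ≡ 901
1375^1024 ≡ 901^2 = 811801 ≡ 266
1448 = 1024 + 256 + 128 + 32 + 8, so 1375^1448 ≡ 266·1085·668·501·203 ≡ 1410 (mod 1607)
y^r · r^s ≡ 1068·1410 = 1505880 ≡ 121 (mod 1607)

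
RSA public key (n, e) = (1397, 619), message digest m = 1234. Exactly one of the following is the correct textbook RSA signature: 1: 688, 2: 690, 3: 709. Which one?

Candidate 1: Squares mod 1397: 688^1≡688, 688^2≡1158, 688^4≡1241, 688^8≡587, 688^16≡907, 688^32≡1213, 688^64≡328, 688^128≡15, 688^256≡225, 688^512≡333; 619 = 512 + 64 + 32 + 8 + 2 + 1, so 688^619 ≡ 333·328·1213·587·1158·688 ≡ 1234 (mod 1397)
  → matches m = 1234
Candidate 2: Squares mod 1397: 690^1≡690, 690^2≡1120, 690^4≡1291, 690^8≡60, 690^16≡806, 690^32≡31, 690^64≡961, 690^128≡104, 690^256≡1037, 690^512≡1076; 619 = 512 + 64 + 32 + 8 + 2 + 1, so 690^619 ≡ 1076·961·31·60·1120·690 ≡ 1074 (mod 1397)
Candidate 3: Squares mod 1397: 709^1≡709, 709^2≡1158, 709^4≡1241, 709^8≡587, 709^16≡907, 709^32≡1213, 709^64≡328, 709^128≡15, 709^256≡225, 709^512≡333; 619 = 512 + 64 + 32 + 8 + 2 + 1, so 709^619 ≡ 333·328·1213·587·1158·709 ≡ 163 (mod 1397)

1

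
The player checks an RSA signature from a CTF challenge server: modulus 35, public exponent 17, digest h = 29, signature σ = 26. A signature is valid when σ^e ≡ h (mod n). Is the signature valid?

invalid

σ^17 mod 35 = 31
The recovered value 31 does not match the digest 29.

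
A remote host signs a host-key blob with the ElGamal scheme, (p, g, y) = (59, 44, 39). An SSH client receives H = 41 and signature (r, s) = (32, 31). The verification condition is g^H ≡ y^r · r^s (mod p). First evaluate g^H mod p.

32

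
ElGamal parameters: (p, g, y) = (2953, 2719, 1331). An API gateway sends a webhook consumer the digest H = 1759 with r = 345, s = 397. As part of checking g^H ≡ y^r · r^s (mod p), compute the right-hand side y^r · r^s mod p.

114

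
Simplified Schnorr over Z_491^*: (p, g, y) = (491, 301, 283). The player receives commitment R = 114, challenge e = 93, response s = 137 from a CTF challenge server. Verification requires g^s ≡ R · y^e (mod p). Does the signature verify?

does not verify

g^s mod p:
Squares mod 491: 301^1≡301, 301^2≡257, 301^4≡255, 301^8≡213, 301^16≡197, 301^32≡20, 301^64≡400, 301^128≡425
137 = 128 + 8 + 1, so 301^137 ≡ 425·213·301 ≡ 471 (mod 491)
R · y^e mod p:
Squares mod 491: 283^1≡283, 283^2≡56, 283^4≡190, 283^8≡257, 283^16≡255, 283^32≡213, 283^64≡197
93 = 64 + 16 + 8 + 4 + 1, so 283^93 ≡ 197·255·257·190·283 ≡ 471 (mod 491)
114·471 = 53694 ≡ 175 (mod 491)
471 ≠ 175; the check fails.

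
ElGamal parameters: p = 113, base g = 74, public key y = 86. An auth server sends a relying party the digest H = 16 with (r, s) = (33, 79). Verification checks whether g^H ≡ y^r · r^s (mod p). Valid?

yes

Left side g^H mod p:
74^16 mod 113 = 28
Right side y^r · r^s mod p:
86^33 mod 113 = 94
33^79 mod 113 = 58
94·58 = 5452 ≡ 28 (mod 113)
28 ≡ 28 (mod 113), so the signature is genuine.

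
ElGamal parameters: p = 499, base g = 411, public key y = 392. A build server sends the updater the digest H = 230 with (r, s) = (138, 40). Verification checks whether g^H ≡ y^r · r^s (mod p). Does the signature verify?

does not verify

Left side g^H mod p:
411^230 mod 499 = 439
Right side y^r · r^s mod p:
392^138 mod 499 = 74
138^40 mod 499 = 215
74·215 = 15910 ≡ 441 (mod 499)
439 ≠ 441, so verification fails.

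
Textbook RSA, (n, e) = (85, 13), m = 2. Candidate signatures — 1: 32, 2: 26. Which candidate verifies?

Candidate 1: 32^2 = 1024 ≡ 4; 32^4 ≡ 4^2 = 16; 32^8 ≡ 16^2 = 256 ≡ 1; 13 = 8 + 4 + 1, so 32^13 ≡ 1·16·32 ≡ 2 (mod 85)
  → matches m = 2
Candidate 2: 26^2 = 676 ≡ 81; 26^4 ≡ 81^2 = 6561 ≡ 16; 26^8 ≡ 16^2 = 256 ≡ 1; 13 = 8 + 4 + 1, so 26^13 ≡ 1·16·26 ≡ 76 (mod 85)

1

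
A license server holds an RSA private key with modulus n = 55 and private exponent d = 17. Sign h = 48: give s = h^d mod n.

h^2 ≡ 48^2 = 2304 ≡ 49
h^4 ≡ 49^2 = 2401 ≡ 36
h^8 ≡ 36^2 = 1296 ≡ 31
h^16 ≡ 31^2 = 961 ≡ 26
17 = 16 + 1, so h^17 ≡ 26·48 ≡ 38 (mod 55)

38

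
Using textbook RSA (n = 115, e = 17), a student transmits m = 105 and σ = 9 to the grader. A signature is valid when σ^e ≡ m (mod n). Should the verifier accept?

reject

Squares mod 115: σ^1≡9, σ^2≡81, σ^4≡6, σ^8≡36, σ^16≡31
17 = 16 + 1, so σ^17 ≡ 31·9 ≡ 49 (mod 115)
σ^17 mod 115 = 49, but m = 105.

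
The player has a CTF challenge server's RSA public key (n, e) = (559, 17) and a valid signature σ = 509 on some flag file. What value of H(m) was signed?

σ^2 ≡ 509^2 = 259081 ≡ 264
σ^4 ≡ 264^2 = 69696 ≡ 380
σ^8 ≡ 380^2 = 144400 ≡ 178
σ^16 ≡ 178^2 = 31684 ≡ 380
17 = 16 + 1, so σ^17 ≡ 380·509 ≡ 6 (mod 559)

6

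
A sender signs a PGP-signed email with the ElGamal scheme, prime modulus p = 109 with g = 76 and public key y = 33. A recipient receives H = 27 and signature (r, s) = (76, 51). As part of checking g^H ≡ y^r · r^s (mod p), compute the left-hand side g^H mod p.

Squares mod 109: 76^1≡76, 76^2≡108, 76^4≡1, 76^8≡1, 76^16≡1
27 = 16 + 8 + 2 + 1, so 76^27 ≡ 1·1·108·76 ≡ 33 (mod 109)

33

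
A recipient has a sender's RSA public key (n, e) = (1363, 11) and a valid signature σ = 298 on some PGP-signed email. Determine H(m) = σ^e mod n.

670

σ^2 ≡ 298^2 = 88804 ≡ 209
σ^4 ≡ 209^2 = 43681 ≡ 65
σ^8 ≡ 65^2 = 4225 ≡ 136
11 = 8 + 2 + 1, so σ^11 ≡ 136·209·298 ≡ 670 (mod 1363)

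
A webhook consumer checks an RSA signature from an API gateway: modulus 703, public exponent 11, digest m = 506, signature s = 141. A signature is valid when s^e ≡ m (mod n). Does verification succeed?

s^2 ≡ 141^2 = 19881 ≡ 197
s^4 ≡ 197^2 = 38809 ≡ 144
s^8 ≡ 144^2 = 20736 ≡ 349
11 = 8 + 2 + 1, so s^11 ≡ 349·197·141 ≡ 506 (mod 703)
506 = m, so the signature checks out.

passes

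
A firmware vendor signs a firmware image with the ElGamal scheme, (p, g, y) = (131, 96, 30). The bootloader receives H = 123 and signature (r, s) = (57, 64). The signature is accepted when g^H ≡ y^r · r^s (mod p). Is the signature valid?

valid

Left side g^H mod p:
96^123 mod 131 = 126
Right side y^r · r^s mod p:
30^57 mod 131 = 23
57^64 mod 131 = 108
23·108 = 2484 ≡ 126 (mod 131)
126 ≡ 126 (mod 131), so the signature is genuine.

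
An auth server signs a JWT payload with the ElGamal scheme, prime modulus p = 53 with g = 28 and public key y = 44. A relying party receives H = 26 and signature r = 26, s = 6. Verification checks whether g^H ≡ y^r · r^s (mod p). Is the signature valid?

invalid

Left side g^H mod p:
28^2 = 784 ≡ 42
28^4 ≡ 42^2 = 1764 ≡ 15
28^8 ≡ 15^2 = 225 ≡ 13
28^16 ≡ 13^2 = 169 ≡ 10
26 = 16 + 8 + 2, so 28^26 ≡ 10·13·42 ≡ 1 (mod 53)
Right side y^r · r^s mod p:
44^2 = 1936 ≡ 28
44^4 ≡ 28^2 = 784 ≡ 42
44^8 ≡ 42^2 = 1764 ≡ 15
44^16 ≡ 15^2 = 225 ≡ 13
26 = 16 + 8 + 2, so 44^26 ≡ 13·15·28 ≡ 1 (mod 53)
26^2 = 676 ≡ 40
26^4 ≡ 40^2 = 1600 ≡ 10
6 = 4 + 2, so 26^6 ≡ 10·40 ≡ 29 (mod 53)
1·29 = 29 ≡ 29 (mod 53)
1 ≠ 29, so verification fails.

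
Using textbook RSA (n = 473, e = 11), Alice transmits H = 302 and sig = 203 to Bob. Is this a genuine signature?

sig^2 ≡ 203^2 = 41209 ≡ 58
sig^4 ≡ 58^2 = 3364 ≡ 53
sig^8 ≡ 53^2 = 2809 ≡ 444
11 = 8 + 2 + 1, so sig^11 ≡ 444·58·203 ≡ 60 (mod 473)
sig^11 mod 473 = 60, but H = 302.

forged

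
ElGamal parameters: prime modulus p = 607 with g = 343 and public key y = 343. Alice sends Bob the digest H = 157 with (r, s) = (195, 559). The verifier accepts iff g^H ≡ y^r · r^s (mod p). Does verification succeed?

fails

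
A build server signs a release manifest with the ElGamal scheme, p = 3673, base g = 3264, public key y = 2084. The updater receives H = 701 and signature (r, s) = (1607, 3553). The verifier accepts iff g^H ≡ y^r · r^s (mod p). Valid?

Left side g^H mod p:
Squares mod 3673: 3264^1≡3264, 3264^2≡1996, 3264^4≡2484, 3264^8≡3289, 3264^16≡536, 3264^32≡802, 3264^64≡429, 3264^128≡391, 3264^256≡2288, 3264^512≡919
701 = 512 + 128 + 32 + 16 + 8 + 4 + 1, so 3264^701 ≡ 919·391·802·536·3289·2484·3264 ≡ 23 (mod 3673)
Right side y^r · r^s mod p:
Squares mod 3673: 2084^1≡2084, 2084^2≡1570, 2084^4≡317, 2084^8≡1318, 2084^16≡3468, 2084^32≡1622, 2084^64≡1016, 2084^128≡143, 2084^256≡2084, 2084^512≡1570, 2084^1024≡317
1607 = 1024 + 512 + 64 + 4 + 2 + 1, so 2084^1607 ≡ 317·1570·1016·317·1570·2084 ≡ 143 (mod 3673)
Squares mod 3673: 1607^1≡1607, 1607^2≡330, 1607^4≡2383, 1607^8≡231, 1607^16≡1939, 1607^32≡2242, 1607^64≡1900, 1607^128≡3114, 1607^256≡276, 1607^512≡2716, 1607^1024≡1272, 1607^2048≡1864
3553 = 2048 + 1024 + 256 + 128 + 64 + 32 + 1, so 1607^3553 ≡ 1864·1272·276·3114·1900·2242·1607 ≡ 1156 (mod 3673)
143·1156 = 165308 ≡ 23 (mod 3673)
23 ≡ 23 (mod 3673), so the signature is genuine.

yes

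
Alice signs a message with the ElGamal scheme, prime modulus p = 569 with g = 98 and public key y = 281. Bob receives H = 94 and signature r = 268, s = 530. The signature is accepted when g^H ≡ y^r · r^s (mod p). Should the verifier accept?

accept

Left side g^H mod p:
Squares mod 569: 98^1≡98, 98^2≡500, 98^4≡209, 98^8≡437, 98^16≡354, 98^32≡136, 98^64≡288
94 = 64 + 16 + 8 + 4 + 2, so 98^94 ≡ 288·354·437·209·500 ≡ 224 (mod 569)
Right side y^r · r^s mod p:
Squares mod 569: 281^1≡281, 281^2≡439, 281^4≡399, 281^8≡450, 281^16≡505, 281^32≡113, 281^64≡251, 281^128≡411, 281^256≡497
268 = 256 + 8 + 4, so 281^268 ≡ 497·450·399 ≡ 80 (mod 569)
Squares mod 569: 268^1≡268, 268^2≡130, 268^4≡399, 268^8≡450, 268^16≡505, 268^32≡113, 268^64≡251, 268^128≡411, 268^256≡497, 268^512≡63
530 = 512 + 16 + 2, so 268^530 ≡ 63·505·130 ≡ 458 (mod 569)
80·458 = 36640 ≡ 224 (mod 569)
224 ≡ 224 (mod 569), so the signature is genuine.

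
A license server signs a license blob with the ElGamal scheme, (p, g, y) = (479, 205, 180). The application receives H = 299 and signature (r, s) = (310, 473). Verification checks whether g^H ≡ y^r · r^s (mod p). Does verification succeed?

fails

Left side g^H mod p:
205^2 = 42025 ≡ 352
205^4 ≡ 352^2 = 123904 ≡ 322
205^8 ≡ 322^2 = 103684 ≡ 220
205^16 ≡ 220^2 = 48400 ≡ 21
205^32 ≡ 21^2 = 441
205^64 ≡ 441^2 = 194481 ≡ 7
205^128 ≡ 7^2 = 49
205^256 ≡ 49^2 = 2401 ≡ 6
299 = 256 + 32 + 8 + 2 + 1, so 205^299 ≡ 6·441·220·352·205 ≡ 177 (mod 479)
Right side y^r · r^s mod p:
180^2 = 32400 ≡ 307
180^4 ≡ 307^2 = 94249 ≡ 365
180^8 ≡ 365^2 = 133225 ≡ 63
180^16 ≡ 63^2 = 3969 ≡ 137
180^32 ≡ 137^2 = 18769 ≡ 88
180^64 ≡ 88^2 = 7744 ≡ 80
180^128 ≡ 80^2 = 6400 ≡ 173
180^256 ≡ 173^2 = 29929 ≡ 231
310 = 256 + 32 + 16 + 4 + 2, so 180^310 ≡ 231·88·137·365·307 ≡ 28 (mod 479)
310^2 = 96100 ≡ 300
310^4 ≡ 300^2 = 90000 ≡ 427
310^8 ≡ 427^2 = 182329 ≡ 309
310^16 ≡ 309^2 = 95481 ≡ 160
310^32 ≡ 160^2 = 25600 ≡ 213
310^64 ≡ 213^2 = 45369 ≡ 343
310^128 ≡ 343^2 = 117649 ≡ 294
310^256 ≡ 294^2 = 86436 ≡ 216
473 = 256 + 128 + 64 + 16 + 8 + 1, so 310^473 ≡ 216·294·343·160·309·310 ≡ 101 (mod 479)
28·101 = 2828 ≡ 433 (mod 479)
177 ≠ 433, so verification fails.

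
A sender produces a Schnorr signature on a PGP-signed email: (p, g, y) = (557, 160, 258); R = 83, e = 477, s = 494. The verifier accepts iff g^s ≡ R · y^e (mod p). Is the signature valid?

g^s mod p:
Squares mod 557: 160^1≡160, 160^2≡535, 160^4≡484, 160^8≡316, 160^16≡153, 160^32≡15, 160^64≡225, 160^128≡495, 160^256≡502
494 = 256 + 128 + 64 + 32 + 8 + 4 + 2, so 160^494 ≡ 502·495·225·15·316·484·535 ≡ 547 (mod 557)
R · y^e mod p:
Squares mod 557: 258^1≡258, 258^2≡281, 258^4≡424, 258^8≡422, 258^16≡401, 258^32≡385, 258^64≡63, 258^128≡70, 258^256≡444
477 = 256 + 128 + 64 + 16 + 8 + 4 + 1, so 258^477 ≡ 444·70·63·401·422·424·258 ≡ 322 (mod 557)
83·322 = 26726 ≡ 547 (mod 557)
547 ≡ 547 (mod 557); signature holds.

valid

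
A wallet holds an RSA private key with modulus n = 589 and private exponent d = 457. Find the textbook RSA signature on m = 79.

m^2 ≡ 79^2 = 6241 ≡ 351
m^4 ≡ 351^2 = 123201 ≡ 100
m^8 ≡ 100^2 = 10000 ≡ 576
m^16 ≡ 576^2 = 331776 ≡ 169
m^32 ≡ 169^2 = 28561 ≡ 289
m^64 ≡ 289^2 = 83521 ≡ 472
m^128 ≡ 472^2 = 222784 ≡ 142
m^256 ≡ 142^2 = 20164 ≡ 138
457 = 256 + 128 + 64 + 8 + 1, so m^457 ≡ 138·142·472·576·79 ≡ 477 (mod 589)

477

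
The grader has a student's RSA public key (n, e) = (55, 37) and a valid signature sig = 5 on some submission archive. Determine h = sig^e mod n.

25

sig^2 ≡ 5^2 = 25
sig^4 ≡ 25^2 = 625 ≡ 20
sig^8 ≡ 20^2 = 400 ≡ 15
sig^16 ≡ 15^2 = 225 ≡ 5
sig^32 ≡ 5^2 = 25
37 = 32 + 4 + 1, so sig^37 ≡ 25·20·5 ≡ 25 (mod 55)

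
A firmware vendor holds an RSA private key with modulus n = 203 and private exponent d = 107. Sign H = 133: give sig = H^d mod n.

70

H^2 ≡ 133^2 = 17689 ≡ 28
H^4 ≡ 28^2 = 784 ≡ 175
H^8 ≡ 175^2 = 30625 ≡ 175
H^16 ≡ 175^2 = 30625 ≡ 175
H^32 ≡ 175^2 = 30625 ≡ 175
H^64 ≡ 175^2 = 30625 ≡ 175
107 = 64 + 32 + 8 + 2 + 1, so H^107 ≡ 175·175·175·28·133 ≡ 70 (mod 203)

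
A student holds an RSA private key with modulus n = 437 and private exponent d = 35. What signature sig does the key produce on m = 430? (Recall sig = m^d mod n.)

m^2 ≡ 430^2 = 184900 ≡ 49
m^4 ≡ 49^2 = 2401 ≡ 216
m^8 ≡ 216^2 = 46656 ≡ 334
m^16 ≡ 334^2 = 111556 ≡ 121
m^32 ≡ 121^2 = 14641 ≡ 220
35 = 32 + 2 + 1, so m^35 ≡ 220·49·430 ≡ 141 (mod 437)

141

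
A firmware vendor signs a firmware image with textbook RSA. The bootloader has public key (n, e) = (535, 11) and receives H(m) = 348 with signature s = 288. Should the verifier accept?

reject

s^2 ≡ 288^2 = 82944 ≡ 19
s^4 ≡ 19^2 = 361
s^8 ≡ 361^2 = 130321 ≡ 316
11 = 8 + 2 + 1, so s^11 ≡ 316·19·288 ≡ 32 (mod 535)
32 ≠ 348, so verification fails.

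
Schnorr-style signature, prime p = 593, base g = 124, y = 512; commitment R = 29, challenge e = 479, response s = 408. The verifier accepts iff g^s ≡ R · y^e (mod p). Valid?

no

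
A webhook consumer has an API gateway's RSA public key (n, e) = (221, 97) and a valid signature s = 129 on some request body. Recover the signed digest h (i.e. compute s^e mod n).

Squares mod 221: s^1≡129, s^2≡66, s^4≡157, s^8≡118, s^16≡1, s^32≡1, s^64≡1
97 = 64 + 32 + 1, so s^97 ≡ 1·1·129 ≡ 129 (mod 221)

129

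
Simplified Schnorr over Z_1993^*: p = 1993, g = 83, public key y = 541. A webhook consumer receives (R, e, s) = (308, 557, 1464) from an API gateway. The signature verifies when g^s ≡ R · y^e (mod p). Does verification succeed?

fails

g^s mod p:
83^1464 mod 1993 = 945
R · y^e mod p:
541^557 mod 1993 = 1975
308·1975 = 608300 ≡ 435 (mod 1993)
945 ≠ 435; the check fails.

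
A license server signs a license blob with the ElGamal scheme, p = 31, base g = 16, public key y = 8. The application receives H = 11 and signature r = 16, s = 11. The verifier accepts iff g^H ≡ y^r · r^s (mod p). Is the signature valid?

invalid

Left side g^H mod p:
Squares mod 31: 16^1≡16, 16^2≡8, 16^4≡2, 16^8≡4
11 = 8 + 2 + 1, so 16^11 ≡ 4·8·16 ≡ 16 (mod 31)
Right side y^r · r^s mod p:
Squares mod 31: 8^1≡8, 8^2≡2, 8^4≡4, 8^8≡16, 8^16≡8
8^16 ≡ 8 (mod 31)
Squares mod 31: 16^1≡16, 16^2≡8, 16^4≡2, 16^8≡4
11 = 8 + 2 + 1, so 16^11 ≡ 4·8·16 ≡ 16 (mod 31)
8·16 = 128 ≡ 4 (mod 31)
16 ≠ 4, so verification fails.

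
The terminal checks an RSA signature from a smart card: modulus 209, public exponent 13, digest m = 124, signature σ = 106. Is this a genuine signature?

σ^13 mod 209 = 68
68 ≠ 124, so verification fails.

forged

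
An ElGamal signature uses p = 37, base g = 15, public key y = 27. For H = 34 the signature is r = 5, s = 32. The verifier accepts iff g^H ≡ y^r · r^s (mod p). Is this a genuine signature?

genuine

Left side g^H mod p:
15^34 mod 37 = 25
Right side y^r · r^s mod p:
27^5 mod 37 = 11
5^32 mod 37 = 9
11·9 = 99 ≡ 25 (mod 37)
25 ≡ 25 (mod 37), so the signature is genuine.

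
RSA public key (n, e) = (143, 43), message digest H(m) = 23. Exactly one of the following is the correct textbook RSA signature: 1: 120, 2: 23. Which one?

2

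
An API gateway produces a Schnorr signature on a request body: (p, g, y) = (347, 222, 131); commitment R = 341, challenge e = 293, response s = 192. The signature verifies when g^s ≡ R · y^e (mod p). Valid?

yes

g^s mod p:
222^2 = 49284 ≡ 10
222^4 ≡ 10^2 = 100
222^8 ≡ 100^2 = 10000 ≡ 284
222^16 ≡ 284^2 = 80656 ≡ 152
222^32 ≡ 152^2 = 23104 ≡ 202
222^64 ≡ 202^2 = 40804 ≡ 205
222^128 ≡ 205^2 = 42025 ≡ 38
192 = 128 + 64, so 222^192 ≡ 38·205 ≡ 156 (mod 347)
R · y^e mod p:
131^2 = 17161 ≡ 158
131^4 ≡ 158^2 = 24964 ≡ 327
131^8 ≡ 327^2 = 106929 ≡ 53
131^16 ≡ 53^2 = 2809 ≡ 33
131^32 ≡ 33^2 = 1089 ≡ 48
131^64 ≡ 48^2 = 2304 ≡ 222
131^128 ≡ 222^2 = 49284 ≡ 10
131^256 ≡ 10^2 = 100
293 = 256 + 32 + 4 + 1, so 131^293 ≡ 100·48·327·131 ≡ 321 (mod 347)
341·321 = 109461 ≡ 156 (mod 347)
156 ≡ 156 (mod 347); signature holds.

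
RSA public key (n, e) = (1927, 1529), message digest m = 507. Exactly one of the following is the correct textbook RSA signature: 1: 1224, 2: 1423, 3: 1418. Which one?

Candidate 1: Squares mod 1927: 1224^1≡1224, 1224^2≡897, 1224^4≡1050, 1224^8≡256, 1224^16≡18, 1224^32≡324, 1224^64≡918, 1224^128≡625, 1224^256≡1371, 1224^512≡816, 1224^1024≡1041; 1529 = 1024 + 256 + 128 + 64 + 32 + 16 + 8 + 1, so 1224^1529 ≡ 1041·1371·625·918·324·18·256·1224 ≡ 309 (mod 1927)
Candidate 2: Squares mod 1927: 1423^1≡1423, 1423^2≡1579, 1423^4≡1630, 1423^8≡1494, 1423^16≡570, 1423^32≡1164, 1423^64≡215, 1423^128≡1904, 1423^256≡529, 1423^512≡426, 1423^1024≡338; 1529 = 1024 + 256 + 128 + 64 + 32 + 16 + 8 + 1, so 1423^1529 ≡ 338·529·1904·215·1164·570·1494·1423 ≡ 1342 (mod 1927)
Candidate 3: Squares mod 1927: 1418^1≡1418, 1418^2≡863, 1418^4≡947, 1418^8≡754, 1418^16≡51, 1418^32≡674, 1418^64≡1431, 1418^128≡1287, 1418^256≡1076, 1418^512≡1576, 1418^1024≡1800; 1529 = 1024 + 256 + 128 + 64 + 32 + 16 + 8 + 1, so 1418^1529 ≡ 1800·1076·1287·1431·674·51·754·1418 ≡ 507 (mod 1927)
  → matches m = 507

3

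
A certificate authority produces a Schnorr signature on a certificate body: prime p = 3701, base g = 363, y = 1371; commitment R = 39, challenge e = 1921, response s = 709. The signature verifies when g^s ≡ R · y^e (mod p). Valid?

no

g^s mod p:
Squares mod 3701: 363^1≡363, 363^2≡2234, 363^4≡1808, 363^8≡881, 363^16≡2652, 363^32≡1204, 363^64≡2525, 363^128≡2503, 363^256≡2917, 363^512≡290
709 = 512 + 128 + 64 + 4 + 1, so 363^709 ≡ 290·2503·2525·1808·363 ≡ 356 (mod 3701)
R · y^e mod p:
Squares mod 3701: 1371^1≡1371, 1371^2≡3234, 1371^4≡3431, 1371^8≡2581, 1371^16≡3462, 1371^32≡1606, 1371^64≡3340, 1371^128≡786, 1371^256≡3430, 1371^512≡3122, 1371^1024≡2151
1921 = 1024 + 512 + 256 + 128 + 1, so 1371^1921 ≡ 2151·3122·3430·786·1371 ≡ 1399 (mod 3701)
39·1399 = 54561 ≡ 2747 (mod 3701)
356 ≠ 2747; the check fails.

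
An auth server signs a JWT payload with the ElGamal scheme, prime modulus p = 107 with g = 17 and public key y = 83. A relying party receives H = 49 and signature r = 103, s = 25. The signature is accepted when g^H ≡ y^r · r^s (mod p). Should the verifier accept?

accept

Left side g^H mod p:
Squares mod 107: 17^1≡17, 17^2≡75, 17^4≡61, 17^8≡83, 17^16≡41, 17^32≡76
49 = 32 + 16 + 1, so 17^49 ≡ 76·41·17 ≡ 7 (mod 107)
Right side y^r · r^s mod p:
Squares mod 107: 83^1≡83, 83^2≡41, 83^4≡76, 83^8≡105, 83^16≡4, 83^32≡16, 83^64≡42
103 = 64 + 32 + 4 + 2 + 1, so 83^103 ≡ 42·16·76·41·83 ≡ 56 (mod 107)
Squares mod 107: 103^1≡103, 103^2≡16, 103^4≡42, 103^8≡52, 103^16≡29
25 = 16 + 8 + 1, so 103^25 ≡ 29·52·103 ≡ 67 (mod 107)
56·67 = 3752 ≡ 7 (mod 107)
7 ≡ 7 (mod 107), so the signature is genuine.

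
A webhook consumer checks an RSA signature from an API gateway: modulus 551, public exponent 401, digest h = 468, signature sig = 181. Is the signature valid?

invalid

sig^2 ≡ 181^2 = 32761 ≡ 252
sig^4 ≡ 252^2 = 63504 ≡ 139
sig^8 ≡ 139^2 = 19321 ≡ 36
sig^16 ≡ 36^2 = 1296 ≡ 194
sig^32 ≡ 194^2 = 37636 ≡ 168
sig^64 ≡ 168^2 = 28224 ≡ 123
sig^128 ≡ 123^2 = 15129 ≡ 252
sig^256 ≡ 252^2 = 63504 ≡ 139
401 = 256 + 128 + 16 + 1, so sig^401 ≡ 139·252·194·181 ≡ 136 (mod 551)
136 ≠ 468, so verification fails.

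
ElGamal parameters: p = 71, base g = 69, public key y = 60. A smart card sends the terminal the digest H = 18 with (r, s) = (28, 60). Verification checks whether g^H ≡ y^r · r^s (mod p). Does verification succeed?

passes

Left side g^H mod p:
69^2 = 4761 ≡ 4
69^4 ≡ 4^2 = 16
69^8 ≡ 16^2 = 256 ≡ 43
69^16 ≡ 43^2 = 1849 ≡ 3
18 = 16 + 2, so 69^18 ≡ 3·4 ≡ 12 (mod 71)
Right side y^r · r^s mod p:
60^2 = 3600 ≡ 50
60^4 ≡ 50^2 = 2500 ≡ 15
60^8 ≡ 15^2 = 225 ≡ 12
60^16 ≡ 12^2 = 144 ≡ 2
28 = 16 + 8 + 4, so 60^28 ≡ 2·12·15 ≡ 5 (mod 71)
28^2 = 784 ≡ 3
28^4 ≡ 3^2 = 9
28^8 ≡ 9^2 = 81 ≡ 10
28^16 ≡ 10^2 = 100 ≡ 29
28^32 ≡ 29^2 = 841 ≡ 60
60 = 32 + 16 + 8 + 4, so 28^60 ≡ 60·29·10·9 ≡ 45 (mod 71)
5·45 = 225 ≡ 12 (mod 71)
12 ≡ 12 (mod 71), so the signature is genuine.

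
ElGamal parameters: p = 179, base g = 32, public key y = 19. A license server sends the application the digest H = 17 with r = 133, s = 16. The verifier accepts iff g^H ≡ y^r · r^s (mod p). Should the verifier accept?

reject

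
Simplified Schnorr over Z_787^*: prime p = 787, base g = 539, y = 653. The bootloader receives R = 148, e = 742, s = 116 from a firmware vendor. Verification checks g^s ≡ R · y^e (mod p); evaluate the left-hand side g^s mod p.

779

Squares mod 787: 539^1≡539, 539^2≡118, 539^4≡545, 539^8≡326, 539^16≡31, 539^32≡174, 539^64≡370
116 = 64 + 32 + 16 + 4, so 539^116 ≡ 370·174·31·545 ≡ 779 (mod 787)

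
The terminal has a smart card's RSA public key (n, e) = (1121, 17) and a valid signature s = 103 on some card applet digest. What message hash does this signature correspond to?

791

Squares mod 1121: s^1≡103, s^2≡520, s^4≡239, s^8≡1071, s^16≡258
17 = 16 + 1, so s^17 ≡ 258·103 ≡ 791 (mod 1121)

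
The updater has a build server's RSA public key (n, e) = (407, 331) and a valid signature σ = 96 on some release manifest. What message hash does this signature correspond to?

Squares mod 407: σ^1≡96, σ^2≡262, σ^4≡268, σ^8≡192, σ^16≡234, σ^32≡218, σ^64≡312, σ^128≡71, σ^256≡157
331 = 256 + 64 + 8 + 2 + 1, so σ^331 ≡ 157·312·192·262·96 ≡ 261 (mod 407)

261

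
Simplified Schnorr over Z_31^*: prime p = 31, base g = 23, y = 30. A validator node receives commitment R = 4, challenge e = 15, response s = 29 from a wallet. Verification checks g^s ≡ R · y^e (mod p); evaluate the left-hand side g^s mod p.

27

Squares mod 31: 23^1≡23, 23^2≡2, 23^4≡4, 23^8≡16, 23^16≡8
29 = 16 + 8 + 4 + 1, so 23^29 ≡ 8·16·4·23 ≡ 27 (mod 31)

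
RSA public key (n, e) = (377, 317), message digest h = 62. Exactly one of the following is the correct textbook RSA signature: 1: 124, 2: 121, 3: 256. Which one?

2

Candidate 1: Squares mod 377: 124^1≡124, 124^2≡296, 124^4≡152, 124^8≡107, 124^16≡139, 124^32≡94, 124^64≡165, 124^128≡81, 124^256≡152; 317 = 256 + 32 + 16 + 8 + 4 + 1, so 124^317 ≡ 152·94·139·107·152·124 ≡ 102 (mod 377)
Candidate 2: Squares mod 377: 121^1≡121, 121^2≡315, 121^4≡74, 121^8≡198, 121^16≡373, 121^32≡16, 121^64≡256, 121^128≡315, 121^256≡74; 317 = 256 + 32 + 16 + 8 + 4 + 1, so 121^317 ≡ 74·16·373·198·74·121 ≡ 62 (mod 377)
  → matches h = 62
Candidate 3: Squares mod 377: 256^1≡256, 256^2≡315, 256^4≡74, 256^8≡198, 256^16≡373, 256^32≡16, 256^64≡256, 256^128≡315, 256^256≡74; 317 = 256 + 32 + 16 + 8 + 4 + 1, so 256^317 ≡ 74·16·373·198·74·256 ≡ 315 (mod 377)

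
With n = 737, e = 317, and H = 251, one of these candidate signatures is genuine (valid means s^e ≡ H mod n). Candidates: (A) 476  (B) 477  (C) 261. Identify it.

Candidate A: Squares mod 737: 476^1≡476, 476^2≡317, 476^4≡257, 476^8≡456, 476^16≡102, 476^32≡86, 476^64≡26, 476^128≡676, 476^256≡36; 317 = 256 + 32 + 16 + 8 + 4 + 1, so 476^317 ≡ 36·86·102·456·257·476 ≡ 251 (mod 737)
  → matches H = 251
Candidate B: Squares mod 737: 477^1≡477, 477^2≡533, 477^4≡344, 477^8≡416, 477^16≡598, 477^32≡159, 477^64≡223, 477^128≡350, 477^256≡158; 317 = 256 + 32 + 16 + 8 + 4 + 1, so 477^317 ≡ 158·159·598·416·344·477 ≡ 313 (mod 737)
Candidate C: Squares mod 737: 261^1≡261, 261^2≡317, 261^4≡257, 261^8≡456, 261^16≡102, 261^32≡86, 261^64≡26, 261^128≡676, 261^256≡36; 317 = 256 + 32 + 16 + 8 + 4 + 1, so 261^317 ≡ 36·86·102·456·257·261 ≡ 486 (mod 737)

A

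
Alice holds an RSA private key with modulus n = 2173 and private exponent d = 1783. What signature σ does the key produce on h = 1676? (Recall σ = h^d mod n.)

1515

h^1783 mod 2173 = 1515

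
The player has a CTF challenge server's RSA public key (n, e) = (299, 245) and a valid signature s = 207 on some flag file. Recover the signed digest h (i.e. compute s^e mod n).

207

s^2 ≡ 207^2 = 42849 ≡ 92
s^4 ≡ 92^2 = 8464 ≡ 92
s^8 ≡ 92^2 = 8464 ≡ 92
s^16 ≡ 92^2 = 8464 ≡ 92
s^32 ≡ 92^2 = 8464 ≡ 92
s^64 ≡ 92^2 = 8464 ≡ 92
s^128 ≡ 92^2 = 8464 ≡ 92
245 = 128 + 64 + 32 + 16 + 4 + 1, so s^245 ≡ 92·92·92·92·92·207 ≡ 207 (mod 299)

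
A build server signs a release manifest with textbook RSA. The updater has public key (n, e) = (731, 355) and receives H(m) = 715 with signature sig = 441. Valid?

no

sig^2 ≡ 441^2 = 194481 ≡ 35
sig^4 ≡ 35^2 = 1225 ≡ 494
sig^8 ≡ 494^2 = 244036 ≡ 613
sig^16 ≡ 613^2 = 375769 ≡ 35
sig^32 ≡ 35^2 = 1225 ≡ 494
sig^64 ≡ 494^2 = 244036 ≡ 613
sig^128 ≡ 613^2 = 375769 ≡ 35
sig^256 ≡ 35^2 = 1225 ≡ 494
355 = 256 + 64 + 32 + 2 + 1, so sig^355 ≡ 494·613·494·35·441 ≡ 16 (mod 731)
The recovered value 16 does not match the digest 715.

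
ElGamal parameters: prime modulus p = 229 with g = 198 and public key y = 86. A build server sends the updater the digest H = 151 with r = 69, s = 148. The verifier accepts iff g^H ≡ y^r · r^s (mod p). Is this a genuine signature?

genuine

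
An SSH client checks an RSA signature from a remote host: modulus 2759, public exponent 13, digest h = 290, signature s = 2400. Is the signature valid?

s^2 ≡ 2400^2 = 5760000 ≡ 1967
s^4 ≡ 1967^2 = 3869089 ≡ 971
s^8 ≡ 971^2 = 942841 ≡ 2022
13 = 8 + 4 + 1, so s^13 ≡ 2022·971·2400 ≡ 290 (mod 2759)
Since 290 equals the digest 290, verification succeeds.

valid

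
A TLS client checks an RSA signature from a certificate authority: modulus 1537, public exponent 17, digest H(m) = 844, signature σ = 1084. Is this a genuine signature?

genuine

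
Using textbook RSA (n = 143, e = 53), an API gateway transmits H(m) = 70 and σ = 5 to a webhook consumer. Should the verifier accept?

σ^2 ≡ 5^2 = 25
σ^4 ≡ 25^2 = 625 ≡ 53
σ^8 ≡ 53^2 = 2809 ≡ 92
σ^16 ≡ 92^2 = 8464 ≡ 27
σ^32 ≡ 27^2 = 729 ≡ 14
53 = 32 + 16 + 4 + 1, so σ^53 ≡ 14·27·53·5 ≡ 70 (mod 143)
70 = H(m), so the signature checks out.

accept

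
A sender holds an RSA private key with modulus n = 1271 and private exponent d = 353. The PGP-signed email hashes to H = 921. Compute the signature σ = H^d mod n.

H^2 ≡ 921^2 = 848241 ≡ 484
H^4 ≡ 484^2 = 234256 ≡ 392
H^8 ≡ 392^2 = 153664 ≡ 1144
H^16 ≡ 1144^2 = 1308736 ≡ 877
H^32 ≡ 877^2 = 769129 ≡ 174
H^64 ≡ 174^2 = 30276 ≡ 1043
H^128 ≡ 1043^2 = 1087849 ≡ 1144
H^256 ≡ 1144^2 = 1308736 ≡ 877
353 = 256 + 64 + 32 + 1, so H^353 ≡ 877·1043·174·921 ≡ 313 (mod 1271)

313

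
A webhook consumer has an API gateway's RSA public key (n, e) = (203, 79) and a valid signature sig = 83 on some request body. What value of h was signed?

sig^2 ≡ 83^2 = 6889 ≡ 190
sig^4 ≡ 190^2 = 36100 ≡ 169
sig^8 ≡ 169^2 = 28561 ≡ 141
sig^16 ≡ 141^2 = 19881 ≡ 190
sig^32 ≡ 190^2 = 36100 ≡ 169
sig^64 ≡ 169^2 = 28561 ≡ 141
79 = 64 + 8 + 4 + 2 + 1, so sig^79 ≡ 141·141·169·190·83 ≡ 132 (mod 203)

132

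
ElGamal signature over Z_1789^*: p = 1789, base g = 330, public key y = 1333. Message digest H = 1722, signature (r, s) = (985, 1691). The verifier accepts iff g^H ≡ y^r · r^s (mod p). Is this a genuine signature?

Left side g^H mod p:
330^2 = 108900 ≡ 1560
330^4 ≡ 1560^2 = 2433600 ≡ 560
330^8 ≡ 560^2 = 313600 ≡ 525
330^16 ≡ 525^2 = 275625 ≡ 119
330^32 ≡ 119^2 = 14161 ≡ 1638
330^64 ≡ 1638^2 = 2683044 ≡ 1333
330^128 ≡ 1333^2 = 1776889 ≡ 412
330^256 ≡ 412^2 = 169744 ≡ 1578
330^512 ≡ 1578^2 = 2490084 ≡ 1585
330^1024 ≡ 1585^2 = 2512225 ≡ 469
1722 = 1024 + 512 + 128 + 32 + 16 + 8 + 2, so 330^1722 ≡ 469·1585·412·1638·119·525·1560 ≡ 781 (mod 1789)
Right side y^r · r^s mod p:
1333^2 = 1776889 ≡ 412
1333^4 ≡ 412^2 = 169744 ≡ 1578
1333^8 ≡ 1578^2 = 2490084 ≡ 1585
1333^16 ≡ 1585^2 = 2512225 ≡ 469
1333^32 ≡ 469^2 = 219961 ≡ 1703
1333^64 ≡ 1703^2 = 2900209 ≡ 240
1333^128 ≡ 240^2 = 57600 ≡ 352
1333^256 ≡ 352^2 = 123904 ≡ 463
1333^512 ≡ 463^2 = 214369 ≡ 1478
985 = 512 + 256 + 128 + 64 + 16 + 8 + 1, so 1333^985 ≡ 1478·463·352·240·469·1585·1333 ≡ 741 (mod 1789)
985^2 = 970225 ≡ 587
985^4 ≡ 587^2 = 344569 ≡ 1081
985^8 ≡ 1081^2 = 1168561 ≡ 344
985^16 ≡ 344^2 = 118336 ≡ 262
985^32 ≡ 262^2 = 68644 ≡ 662
985^64 ≡ 662^2 = 438244 ≡ 1728
985^128 ≡ 1728^2 = 2985984 ≡ 143
985^256 ≡ 143^2 = 20449 ≡ 770
985^512 ≡ 770^2 = 592900 ≡ 741
985^1024 ≡ 741^2 = 549081 ≡ 1647
1691 = 1024 + 512 + 128 + 16 + 8 + 2 + 1, so 985^1691 ≡ 1647·741·143·262·344·587·985 ≡ 397 (mod 1789)
741·397 = 294177 ≡ 781 (mod 1789)
781 ≡ 781 (mod 1789), so the signature is genuine.

genuine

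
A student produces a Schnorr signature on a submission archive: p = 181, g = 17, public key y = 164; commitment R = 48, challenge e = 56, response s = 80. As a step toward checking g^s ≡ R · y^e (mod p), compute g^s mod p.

65

17^2 = 289 ≡ 108
17^4 ≡ 108^2 = 11664 ≡ 80
17^8 ≡ 80^2 = 6400 ≡ 65
17^16 ≡ 65^2 = 4225 ≡ 62
17^32 ≡ 62^2 = 3844 ≡ 43
17^64 ≡ 43^2 = 1849 ≡ 39
80 = 64 + 16, so 17^80 ≡ 39·62 ≡ 65 (mod 181)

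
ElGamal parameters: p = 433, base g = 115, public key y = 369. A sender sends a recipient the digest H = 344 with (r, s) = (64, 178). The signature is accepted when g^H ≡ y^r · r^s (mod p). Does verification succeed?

fails

Left side g^H mod p:
Squares mod 433: 115^1≡115, 115^2≡235, 115^4≡234, 115^8≡198, 115^16≡234, 115^32≡198, 115^64≡234, 115^128≡198, 115^256≡234
344 = 256 + 64 + 16 + 8, so 115^344 ≡ 234·234·234·198 ≡ 198 (mod 433)
Right side y^r · r^s mod p:
Squares mod 433: 369^1≡369, 369^2≡199, 369^4≡198, 369^8≡234, 369^16≡198, 369^32≡234, 369^64≡198
369^64 ≡ 198 (mod 433)
Squares mod 433: 64^1≡64, 64^2≡199, 64^4≡198, 64^8≡234, 64^16≡198, 64^32≡234, 64^64≡198, 64^128≡234
178 = 128 + 32 + 16 + 2, so 64^178 ≡ 234·234·198·199 ≡ 235 (mod 433)
198·235 = 46530 ≡ 199 (mod 433)
198 ≠ 199, so verification fails.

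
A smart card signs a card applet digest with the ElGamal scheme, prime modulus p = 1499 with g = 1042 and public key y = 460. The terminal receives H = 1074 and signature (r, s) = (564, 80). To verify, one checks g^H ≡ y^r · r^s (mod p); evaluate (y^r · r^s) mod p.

366

Squares mod 1499: 460^1≡460, 460^2≡241, 460^4≡1119, 460^8≡496, 460^16≡180, 460^32≡921, 460^64≡1306, 460^128≡1273, 460^256≡110, 460^512≡108
564 = 512 + 32 + 16 + 4, so 460^564 ≡ 108·921·180·1119 ≡ 533 (mod 1499)
Squares mod 1499: 564^1≡564, 564^2≡308, 564^4≡427, 564^8≡950, 564^16≡102, 564^32≡1410, 564^64≡426
80 = 64 + 16, so 564^80 ≡ 426·102 ≡ 1480 (mod 1499)
y^r · r^s ≡ 533·1480 = 788840 ≡ 366 (mod 1499)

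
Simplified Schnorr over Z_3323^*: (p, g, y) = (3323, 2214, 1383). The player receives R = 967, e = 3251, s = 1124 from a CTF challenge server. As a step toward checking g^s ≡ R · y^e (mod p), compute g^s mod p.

2446

Squares mod 3323: 2214^1≡2214, 2214^2≡371, 2214^4≡1398, 2214^8≡480, 2214^16≡1113, 2214^32≡2613, 2214^64≡2327, 2214^128≡1762, 2214^256≡962, 2214^512≡1650, 2214^1024≡963
1124 = 1024 + 64 + 32 + 4, so 2214^1124 ≡ 963·2327·2613·1398 ≡ 2446 (mod 3323)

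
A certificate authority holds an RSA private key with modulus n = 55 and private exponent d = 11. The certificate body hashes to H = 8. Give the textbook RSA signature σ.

Squares mod 55: H^1≡8, H^2≡9, H^4≡26, H^8≡16
11 = 8 + 2 + 1, so H^11 ≡ 16·9·8 ≡ 52 (mod 55)

52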